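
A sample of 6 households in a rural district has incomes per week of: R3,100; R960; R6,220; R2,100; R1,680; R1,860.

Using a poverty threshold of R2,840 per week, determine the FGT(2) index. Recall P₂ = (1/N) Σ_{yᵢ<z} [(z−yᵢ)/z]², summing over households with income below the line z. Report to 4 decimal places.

Incomes under z: R960, R1,680, R1,860, R2,100 (q = 4 of N = 6).
Shortfall ratios: (2840−960)/2840 = 0.6620; (2840−1680)/2840 = 0.4085; (2840−1860)/2840 = 0.3451; (2840−2100)/2840 = 0.2606.
Squared: 0.4382; 0.1668; 0.1191; 0.0679.
Sum = 0.792006; P₂ = 0.792006 / 6 = 0.1320.

0.1320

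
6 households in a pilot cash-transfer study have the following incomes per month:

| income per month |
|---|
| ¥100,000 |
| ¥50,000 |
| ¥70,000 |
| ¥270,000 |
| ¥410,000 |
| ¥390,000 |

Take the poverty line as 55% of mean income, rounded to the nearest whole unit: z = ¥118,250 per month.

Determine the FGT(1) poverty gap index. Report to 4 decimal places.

Incomes under z: ¥50,000, ¥70,000, ¥100,000 (q = 3 of N = 6).
Shortfall ratios: (118250−50000)/118250 = 0.5772; (118250−70000)/118250 = 0.4080; (118250−100000)/118250 = 0.1543.
Sum of shortfalls = 1.139535; P₁ averages over all N: 1.139535 / 6 = 0.1899.

0.1899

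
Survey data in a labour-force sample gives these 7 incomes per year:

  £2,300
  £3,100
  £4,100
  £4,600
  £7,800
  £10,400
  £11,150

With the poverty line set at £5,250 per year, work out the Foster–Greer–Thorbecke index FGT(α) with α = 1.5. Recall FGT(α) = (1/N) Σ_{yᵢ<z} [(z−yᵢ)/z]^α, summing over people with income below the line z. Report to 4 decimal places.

0.1185

Below the line: £2,300, £3,100, £4,100, £4,600 (q = 4 of N = 7).
Gap ratios (z−y)/z: (5250−2300)/5250 = 0.5619; (5250−3100)/5250 = 0.4095; (5250−4100)/5250 = 0.2190; (5250−4600)/5250 = 0.1238.
Raised to α = 1.5: 0.42121; 0.26207; 0.10252; 0.04356.
Sum = 0.829361; FGT(1.5) = 0.829361 / 7 = 0.1185.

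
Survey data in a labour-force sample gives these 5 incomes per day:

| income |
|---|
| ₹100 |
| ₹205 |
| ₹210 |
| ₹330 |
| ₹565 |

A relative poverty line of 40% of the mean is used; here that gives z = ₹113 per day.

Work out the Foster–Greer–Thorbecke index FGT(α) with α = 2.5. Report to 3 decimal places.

0.001

Below z: ₹100 (q = 1 of N = 5).
Relative gaps: (113−100)/113 = 0.1150.
Raised to α = 2.5: 0.00449.
Sum = 0.004489; FGT(2.5) = 0.004489 / 5 = 0.001.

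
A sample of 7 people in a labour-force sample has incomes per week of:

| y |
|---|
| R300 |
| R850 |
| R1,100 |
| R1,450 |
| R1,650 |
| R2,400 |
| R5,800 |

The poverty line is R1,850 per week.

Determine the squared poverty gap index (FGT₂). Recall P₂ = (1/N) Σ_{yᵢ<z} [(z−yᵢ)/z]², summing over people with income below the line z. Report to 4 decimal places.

0.1738

Below z: R300, R850, R1,100, R1,450, R1,650 (q = 5 of N = 7).
Shortfall ratios: (1850−300)/1850 = 0.8378; (1850−850)/1850 = 0.5405; (1850−1100)/1850 = 0.4054; (1850−1450)/1850 = 0.2162; (1850−1650)/1850 = 0.1081.
Squared: 0.7020; 0.2922; 0.1644; 0.0467; 0.0117.
Sum = 1.216947; P₂ = 1.216947 / 7 = 0.1738.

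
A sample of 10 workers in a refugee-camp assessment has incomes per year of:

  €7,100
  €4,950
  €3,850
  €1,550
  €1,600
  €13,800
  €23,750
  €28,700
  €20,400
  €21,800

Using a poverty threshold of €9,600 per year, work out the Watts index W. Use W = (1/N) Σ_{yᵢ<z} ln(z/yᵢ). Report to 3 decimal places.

Incomes under z: €1,550, €1,600, €3,850, €4,950, €7,100 (q = 5 of N = 10).
Log shortfalls: ln(9600/1550) = 1.8235; ln(9600/1600) = 1.7918; ln(9600/3850) = 0.9137; ln(9600/4950) = 0.6624; ln(9600/7100) = 0.3017.
W = 5.493001 / 10 = 0.549.

0.549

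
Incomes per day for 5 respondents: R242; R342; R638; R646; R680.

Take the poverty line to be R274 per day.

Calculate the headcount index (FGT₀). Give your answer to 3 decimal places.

1 of the 5 respondents have income below R274.
H = 1/5 = 0.200.

0.200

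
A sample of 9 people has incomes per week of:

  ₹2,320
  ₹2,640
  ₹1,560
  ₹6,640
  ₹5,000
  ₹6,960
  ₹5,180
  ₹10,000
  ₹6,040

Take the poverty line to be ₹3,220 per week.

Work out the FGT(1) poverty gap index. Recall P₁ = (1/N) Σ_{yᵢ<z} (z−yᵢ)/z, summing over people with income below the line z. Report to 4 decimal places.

0.1084

Below the line: ₹1,560, ₹2,320, ₹2,640 (q = 3 of N = 9).
Normalized shortfalls: (3220−1560)/3220 = 0.5155; (3220−2320)/3220 = 0.2795; (3220−2640)/3220 = 0.1801.
Sum of shortfalls = 0.975155; P₁ averages over all N: 0.975155 / 9 = 0.1084.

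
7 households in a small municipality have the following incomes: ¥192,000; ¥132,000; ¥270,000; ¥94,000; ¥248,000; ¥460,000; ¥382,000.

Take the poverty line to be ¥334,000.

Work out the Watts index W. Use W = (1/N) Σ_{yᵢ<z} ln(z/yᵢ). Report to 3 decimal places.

Below the line: ¥94,000, ¥132,000, ¥192,000, ¥248,000, ¥270,000 (q = 5 of N = 7).
Log gaps: ln(334000/94000) = 1.2678; ln(334000/132000) = 0.9283; ln(334000/192000) = 0.5536; ln(334000/248000) = 0.2977; ln(334000/270000) = 0.2127.
W = 3.260262 / 7 = 0.466.

0.466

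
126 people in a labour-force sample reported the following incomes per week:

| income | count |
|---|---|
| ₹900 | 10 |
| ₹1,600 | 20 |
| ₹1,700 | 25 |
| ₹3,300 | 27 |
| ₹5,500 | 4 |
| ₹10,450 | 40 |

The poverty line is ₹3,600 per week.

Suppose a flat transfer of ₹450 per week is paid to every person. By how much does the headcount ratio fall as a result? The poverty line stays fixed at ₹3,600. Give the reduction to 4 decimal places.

Before: below the line — 10×₹900, 20×₹1,600, 25×₹1,700, 27×₹3,300; headcount ratio = 0.650794.
After the ₹450 transfer: below the line — 10×₹1,350, 20×₹2,050, 25×₹2,150; headcount ratio = 0.436508.
Reduction = 0.650794 − 0.436508 = 0.2143.

0.2143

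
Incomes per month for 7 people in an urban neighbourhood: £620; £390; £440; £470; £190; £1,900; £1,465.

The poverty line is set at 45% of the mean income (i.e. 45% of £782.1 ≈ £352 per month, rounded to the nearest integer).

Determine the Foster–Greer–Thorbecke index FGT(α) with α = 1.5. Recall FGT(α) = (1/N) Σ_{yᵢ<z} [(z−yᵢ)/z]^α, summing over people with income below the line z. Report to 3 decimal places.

0.045

Poor units: £190 (q = 1 of N = 7).
Gap ratios (z−y)/z: (352−190)/352 = 0.4602.
Raised to α = 1.5: 0.31222.
Sum = 0.312218; FGT(1.5) = 0.312218 / 7 = 0.045.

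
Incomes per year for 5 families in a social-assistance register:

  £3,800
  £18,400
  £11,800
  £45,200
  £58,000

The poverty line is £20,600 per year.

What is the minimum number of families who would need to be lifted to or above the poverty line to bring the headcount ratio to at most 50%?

Currently q = 3 of N = 5 are below the line (H = 0.600).
A headcount ratio of at most 50% allows at most ⌊0.50 × 5⌋ = 2 poor families.
So at least 3 − 2 = 1 must be lifted.

1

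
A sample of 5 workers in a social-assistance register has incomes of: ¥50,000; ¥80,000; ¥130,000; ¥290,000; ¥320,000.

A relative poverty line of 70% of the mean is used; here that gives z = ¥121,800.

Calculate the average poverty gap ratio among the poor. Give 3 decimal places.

0.466

Poor units: ¥50,000, ¥80,000 (q = 2 of N = 5).
Relative gaps: 0.5895, 0.3432; sum = 0.932677.
I averages over the q = 2 poor units only: 0.932677 / 2 = 0.466.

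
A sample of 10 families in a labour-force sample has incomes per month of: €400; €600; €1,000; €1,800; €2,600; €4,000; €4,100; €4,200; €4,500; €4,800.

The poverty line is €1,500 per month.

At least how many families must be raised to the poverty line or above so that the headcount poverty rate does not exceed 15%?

2

Currently q = 3 of N = 10 are below the line (H = 0.300).
A headcount ratio of at most 15% allows at most ⌊0.15 × 10⌋ = 1 poor families.
So at least 3 − 1 = 2 must be lifted.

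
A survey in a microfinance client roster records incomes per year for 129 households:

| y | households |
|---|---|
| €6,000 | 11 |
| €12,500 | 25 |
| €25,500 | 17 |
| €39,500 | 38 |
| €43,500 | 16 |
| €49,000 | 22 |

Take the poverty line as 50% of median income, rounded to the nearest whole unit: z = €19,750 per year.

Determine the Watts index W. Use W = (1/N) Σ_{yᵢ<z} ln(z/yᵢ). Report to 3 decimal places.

Below the line: 11×€6,000, 25×€12,500 (q = 36 of N = 129).
Log shortfalls: ln(19750/6000) = 1.1914 (×11); ln(19750/12500) = 0.4574 (×25).
W = 24.540955 / 129 = 0.190.

0.190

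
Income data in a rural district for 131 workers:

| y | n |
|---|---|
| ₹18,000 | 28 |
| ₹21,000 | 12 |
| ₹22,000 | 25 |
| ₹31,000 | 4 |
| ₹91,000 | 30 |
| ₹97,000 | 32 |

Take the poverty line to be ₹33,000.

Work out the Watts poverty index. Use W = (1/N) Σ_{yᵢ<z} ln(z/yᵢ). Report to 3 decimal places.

Poor units: 28×₹18,000, 12×₹21,000, 25×₹22,000, 4×₹31,000 (q = 69 of N = 131).
Log shortfalls: ln(33000/18000) = 0.6061 (×28); ln(33000/21000) = 0.4520 (×12); ln(33000/22000) = 0.4055 (×25); ln(33000/31000) = 0.0625 (×4).
W = 32.782333 / 131 = 0.250.

0.250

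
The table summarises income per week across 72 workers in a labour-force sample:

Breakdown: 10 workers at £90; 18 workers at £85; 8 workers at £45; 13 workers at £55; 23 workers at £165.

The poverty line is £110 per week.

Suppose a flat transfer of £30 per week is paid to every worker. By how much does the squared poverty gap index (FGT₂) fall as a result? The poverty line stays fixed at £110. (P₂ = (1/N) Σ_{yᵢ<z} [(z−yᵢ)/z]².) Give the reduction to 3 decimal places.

0.081

Before: below the line — 8×£45, 13×£55, 18×£85, 10×£90; squared poverty gap index (FGT₂) = 0.10144.
After the £30 transfer: below the line — 8×£75, 13×£85; squared poverty gap index (FGT₂) = 0.02058.
Reduction = 0.10144 − 0.02058 = 0.081.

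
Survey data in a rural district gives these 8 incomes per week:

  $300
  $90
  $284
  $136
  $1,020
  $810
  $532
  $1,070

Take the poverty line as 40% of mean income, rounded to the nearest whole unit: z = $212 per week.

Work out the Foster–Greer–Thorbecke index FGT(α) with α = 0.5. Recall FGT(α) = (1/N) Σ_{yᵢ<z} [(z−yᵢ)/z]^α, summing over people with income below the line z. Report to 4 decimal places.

Below z: $90, $136 (q = 2 of N = 8).
Shortfall ratios: (212−90)/212 = 0.5755; (212−136)/212 = 0.3585.
Raised to α = 0.5: 0.75860; 0.59874.
Sum = 1.357339; FGT(0.5) = 1.357339 / 8 = 0.1697.

0.1697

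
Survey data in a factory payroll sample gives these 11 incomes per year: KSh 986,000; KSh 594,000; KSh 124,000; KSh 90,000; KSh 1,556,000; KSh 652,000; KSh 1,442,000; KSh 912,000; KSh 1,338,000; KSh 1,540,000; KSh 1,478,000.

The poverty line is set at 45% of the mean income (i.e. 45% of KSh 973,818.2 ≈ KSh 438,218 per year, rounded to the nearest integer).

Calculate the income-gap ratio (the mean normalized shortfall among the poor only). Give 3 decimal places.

Incomes under z: KSh 90,000, KSh 124,000 (q = 2 of N = 11).
Relative gaps: 0.7946, 0.7170; sum = 1.511659.
I averages over the q = 2 poor units only: 1.511659 / 2 = 0.756.

0.756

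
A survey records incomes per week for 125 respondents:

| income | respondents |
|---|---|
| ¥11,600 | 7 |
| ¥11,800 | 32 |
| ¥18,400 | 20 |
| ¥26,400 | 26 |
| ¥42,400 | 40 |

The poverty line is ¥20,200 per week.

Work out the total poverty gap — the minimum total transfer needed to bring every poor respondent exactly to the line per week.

Incomes under z: 7×¥11,600, 32×¥11,800, 20×¥18,400 (q = 59 of N = 125).
Individual gaps: 7×(20200−11600) = 60200; 32×(20200−11800) = 268800; 20×(20200−18400) = 36000.
Aggregate gap = ¥365,000.

¥365,000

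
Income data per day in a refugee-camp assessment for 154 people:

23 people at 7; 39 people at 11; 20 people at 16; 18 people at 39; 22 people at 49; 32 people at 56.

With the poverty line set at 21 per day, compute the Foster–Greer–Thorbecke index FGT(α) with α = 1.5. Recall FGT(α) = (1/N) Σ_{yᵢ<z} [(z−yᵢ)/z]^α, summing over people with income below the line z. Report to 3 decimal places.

0.180

Below the line: 23×7, 39×11, 20×16 (q = 82 of N = 154).
Relative gaps: (21−7)/21 = 0.6667 (×23); (21−11)/21 = 0.4762 (×39); (21−16)/21 = 0.2381 (×20).
Raised to α = 1.5: 0.54433 (×23); 0.32860 (×39); 0.11618 (×20).
Sum = 27.658689; FGT(1.5) = 27.658689 / 154 = 0.180.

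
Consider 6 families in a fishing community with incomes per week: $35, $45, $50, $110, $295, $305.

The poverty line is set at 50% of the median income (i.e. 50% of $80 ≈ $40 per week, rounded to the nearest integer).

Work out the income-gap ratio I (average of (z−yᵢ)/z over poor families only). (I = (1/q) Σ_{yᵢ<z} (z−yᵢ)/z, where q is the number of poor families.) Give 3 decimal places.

0.125

Below the line: $35 (q = 1 of N = 6).
Relative gaps: 0.1250; sum = 0.125000.
The income-gap ratio divides by q (the poor only): 0.125000 / 1 = 0.125.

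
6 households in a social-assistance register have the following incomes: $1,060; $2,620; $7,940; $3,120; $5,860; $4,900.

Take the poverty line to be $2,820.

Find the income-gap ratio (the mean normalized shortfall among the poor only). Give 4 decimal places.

Incomes under z: $1,060, $2,620 (q = 2 of N = 6).
Shortfall ratios (z−y)/z: 0.6241, 0.0709; sum = 0.695035.
I averages over the q = 2 poor units only: 0.695035 / 2 = 0.3475.

0.3475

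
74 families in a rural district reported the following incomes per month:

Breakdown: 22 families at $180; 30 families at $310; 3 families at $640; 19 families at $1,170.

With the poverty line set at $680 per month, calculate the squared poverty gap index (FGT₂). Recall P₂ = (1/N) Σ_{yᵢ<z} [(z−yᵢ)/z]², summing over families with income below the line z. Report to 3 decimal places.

Incomes under z: 22×$180, 30×$310, 3×$640 (q = 55 of N = 74).
Gap ratios (z−y)/z: (680−180)/680 = 0.7353 (×22); (680−310)/680 = 0.5441 (×30); (680−640)/680 = 0.0588 (×3).
Squared: 0.5407 (×22); 0.2961 (×30); 0.0035 (×3).
Sum = 20.786765; P₂ = 20.786765 / 74 = 0.281.

0.281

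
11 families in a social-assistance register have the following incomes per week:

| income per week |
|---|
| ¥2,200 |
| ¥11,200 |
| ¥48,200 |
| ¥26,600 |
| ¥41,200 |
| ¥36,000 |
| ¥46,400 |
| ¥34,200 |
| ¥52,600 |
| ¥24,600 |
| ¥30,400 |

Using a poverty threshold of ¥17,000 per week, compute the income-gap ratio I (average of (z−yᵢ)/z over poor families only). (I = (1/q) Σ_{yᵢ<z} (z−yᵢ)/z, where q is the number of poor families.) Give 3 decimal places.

0.606

Below the line: ¥2,200, ¥11,200 (q = 2 of N = 11).
Relative gaps: 0.8706, 0.3412; sum = 1.211765.
I averages over the q = 2 poor units only: 1.211765 / 2 = 0.606.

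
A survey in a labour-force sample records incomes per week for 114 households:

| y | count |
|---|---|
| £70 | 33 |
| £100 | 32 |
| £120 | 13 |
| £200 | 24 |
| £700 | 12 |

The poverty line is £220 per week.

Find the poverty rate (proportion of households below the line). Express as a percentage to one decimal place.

89.5%

102 of the 114 households have income below £220.
H = 102/114 = 89.5%.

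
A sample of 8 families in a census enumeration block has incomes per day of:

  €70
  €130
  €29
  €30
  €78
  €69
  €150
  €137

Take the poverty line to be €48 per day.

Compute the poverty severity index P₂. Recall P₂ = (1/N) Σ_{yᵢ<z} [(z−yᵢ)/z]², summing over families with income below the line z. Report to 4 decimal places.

Below the line: €29, €30 (q = 2 of N = 8).
Shortfall ratios: (48−29)/48 = 0.3958; (48−30)/48 = 0.3750.
Squared: 0.1567; 0.1406.
Sum = 0.297309; P₂ = 0.297309 / 8 = 0.0372.

0.0372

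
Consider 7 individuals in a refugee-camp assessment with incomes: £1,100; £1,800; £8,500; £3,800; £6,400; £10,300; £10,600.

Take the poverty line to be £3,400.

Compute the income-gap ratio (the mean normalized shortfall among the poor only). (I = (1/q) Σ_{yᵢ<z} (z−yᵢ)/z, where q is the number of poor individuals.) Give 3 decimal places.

0.574

Poor units: £1,100, £1,800 (q = 2 of N = 7).
Relative gaps: 0.6765, 0.4706; sum = 1.147059.
I averages over the q = 2 poor units only: 1.147059 / 2 = 0.574.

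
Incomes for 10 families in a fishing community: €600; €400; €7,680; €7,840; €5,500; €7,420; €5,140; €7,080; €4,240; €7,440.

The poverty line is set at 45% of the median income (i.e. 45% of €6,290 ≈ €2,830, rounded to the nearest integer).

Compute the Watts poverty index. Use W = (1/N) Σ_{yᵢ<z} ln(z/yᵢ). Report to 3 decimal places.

Poor units: €400, €600 (q = 2 of N = 10).
Log shortfalls: ln(2830/400) = 1.9566; ln(2830/600) = 1.5511.
W = 3.507670 / 10 = 0.351.

0.351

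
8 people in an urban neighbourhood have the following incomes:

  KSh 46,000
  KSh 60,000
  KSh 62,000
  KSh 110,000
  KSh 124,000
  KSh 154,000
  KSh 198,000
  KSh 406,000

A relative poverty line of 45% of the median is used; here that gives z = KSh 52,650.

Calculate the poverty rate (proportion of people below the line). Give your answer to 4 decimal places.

0.1250

1 of the 8 people have income below KSh 52,650.
H = 1/8 = 0.1250.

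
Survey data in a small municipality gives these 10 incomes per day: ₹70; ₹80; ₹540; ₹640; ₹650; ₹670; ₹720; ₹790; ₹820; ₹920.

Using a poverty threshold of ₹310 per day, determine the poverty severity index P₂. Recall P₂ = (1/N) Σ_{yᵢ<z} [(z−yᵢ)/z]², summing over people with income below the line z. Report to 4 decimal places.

0.1150

Below z: ₹70, ₹80 (q = 2 of N = 10).
Shortfall ratios: (310−70)/310 = 0.7742; (310−80)/310 = 0.7419.
Squared: 0.5994; 0.5505.
Sum = 1.149844; P₂ = 1.149844 / 10 = 0.1150.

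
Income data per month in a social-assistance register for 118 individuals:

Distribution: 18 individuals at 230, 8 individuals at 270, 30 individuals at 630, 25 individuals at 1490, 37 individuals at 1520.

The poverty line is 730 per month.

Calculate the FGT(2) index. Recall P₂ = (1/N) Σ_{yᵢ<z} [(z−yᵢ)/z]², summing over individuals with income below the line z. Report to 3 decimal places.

0.103

Below z: 18×230, 8×270, 30×630 (q = 56 of N = 118).
Relative gaps: (730−230)/730 = 0.6849 (×18); (730−270)/730 = 0.6301 (×8); (730−630)/730 = 0.1370 (×30).
Squared: 0.4691 (×18); 0.3971 (×8); 0.0188 (×30).
Sum = 12.183899; P₂ = 12.183899 / 118 = 0.103.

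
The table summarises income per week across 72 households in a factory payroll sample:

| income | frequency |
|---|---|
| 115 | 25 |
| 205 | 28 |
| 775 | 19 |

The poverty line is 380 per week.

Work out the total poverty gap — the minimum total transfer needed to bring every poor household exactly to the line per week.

11525

Below z: 25×115, 28×205 (q = 53 of N = 72).
Individual gaps: 25×(380−115) = 6625; 28×(380−205) = 4900.
Aggregate gap = 11525.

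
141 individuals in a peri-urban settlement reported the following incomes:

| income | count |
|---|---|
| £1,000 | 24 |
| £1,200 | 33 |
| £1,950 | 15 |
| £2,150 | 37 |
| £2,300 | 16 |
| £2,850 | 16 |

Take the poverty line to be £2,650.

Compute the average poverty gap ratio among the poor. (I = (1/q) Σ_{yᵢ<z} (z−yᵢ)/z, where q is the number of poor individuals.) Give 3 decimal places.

Incomes under z: 24×£1,000, 33×£1,200, 15×£1,950, 37×£2,150, 16×£2,300 (q = 125 of N = 141).
Shortfall ratios (z−y)/z: 0.6226 (×24), 0.5472 (×33), 0.2642 (×15), 0.1887 (×37), 0.1321 (×16); sum = 46.056604.
I averages over the q = 125 poor units only: 46.056604 / 125 = 0.368.

0.368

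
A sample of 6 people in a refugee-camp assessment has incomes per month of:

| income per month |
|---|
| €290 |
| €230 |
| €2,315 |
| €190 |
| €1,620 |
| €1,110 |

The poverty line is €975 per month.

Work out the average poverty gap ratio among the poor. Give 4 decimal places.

Poor units: €190, €230, €290 (q = 3 of N = 6).
Shortfall ratios (z−y)/z: 0.8051, 0.7641, 0.7026; sum = 2.271795.
I averages over the q = 3 poor units only: 2.271795 / 3 = 0.7573.

0.7573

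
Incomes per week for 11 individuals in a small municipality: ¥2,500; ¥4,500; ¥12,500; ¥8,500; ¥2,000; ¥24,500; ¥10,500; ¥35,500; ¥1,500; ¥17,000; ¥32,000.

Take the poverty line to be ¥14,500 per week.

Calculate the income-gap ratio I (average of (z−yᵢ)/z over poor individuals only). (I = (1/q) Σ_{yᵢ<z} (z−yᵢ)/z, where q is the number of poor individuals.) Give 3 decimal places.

Poor units: ¥1,500, ¥2,000, ¥2,500, ¥4,500, ¥8,500, ¥10,500, ¥12,500 (q = 7 of N = 11).
Shortfall ratios (z−y)/z: 0.8966, 0.8621, 0.8276, 0.6897, 0.4138, 0.2759, 0.1379; sum = 4.103448.
I averages over the q = 7 poor units only: 4.103448 / 7 = 0.586.

0.586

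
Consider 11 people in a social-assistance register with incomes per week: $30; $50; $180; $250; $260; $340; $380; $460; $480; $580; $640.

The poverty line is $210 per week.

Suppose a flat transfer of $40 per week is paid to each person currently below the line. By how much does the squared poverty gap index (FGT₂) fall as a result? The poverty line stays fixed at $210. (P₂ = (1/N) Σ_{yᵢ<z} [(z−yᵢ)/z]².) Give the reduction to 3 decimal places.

Before: below the line — $30, $50, $180; squared poverty gap index (FGT₂) = 0.12142.
After the $40 transfer: below the line — $70, $90; squared poverty gap index (FGT₂) = 0.07009.
Reduction = 0.12142 − 0.07009 = 0.051.

0.051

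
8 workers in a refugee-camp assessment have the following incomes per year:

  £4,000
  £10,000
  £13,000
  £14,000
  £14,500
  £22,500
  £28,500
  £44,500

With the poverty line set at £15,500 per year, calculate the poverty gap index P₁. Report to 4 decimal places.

0.1774

Poor units: £4,000, £10,000, £13,000, £14,000, £14,500 (q = 5 of N = 8).
Shortfall ratios: (15500−4000)/15500 = 0.7419; (15500−10000)/15500 = 0.3548; (15500−13000)/15500 = 0.1613; (15500−14000)/15500 = 0.0968; (15500−14500)/15500 = 0.0645.
Σ = 1.419355. Dividing by the full population N = 8 gives P₁ = 0.1774.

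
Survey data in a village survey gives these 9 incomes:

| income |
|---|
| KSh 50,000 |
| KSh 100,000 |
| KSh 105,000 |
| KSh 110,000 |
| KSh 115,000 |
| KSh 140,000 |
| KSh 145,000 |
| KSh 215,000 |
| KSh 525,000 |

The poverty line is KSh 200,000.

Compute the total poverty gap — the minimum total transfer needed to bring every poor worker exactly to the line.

Poor units: KSh 50,000, KSh 100,000, KSh 105,000, KSh 110,000, KSh 115,000, KSh 140,000, KSh 145,000 (q = 7 of N = 9).
Individual gaps: 200000−50000 = 150000; 200000−100000 = 100000; 200000−105000 = 95000; 200000−110000 = 90000; 200000−115000 = 85000; 200000−140000 = 60000; 200000−145000 = 55000.
Aggregate gap = KSh 635,000.

KSh 635,000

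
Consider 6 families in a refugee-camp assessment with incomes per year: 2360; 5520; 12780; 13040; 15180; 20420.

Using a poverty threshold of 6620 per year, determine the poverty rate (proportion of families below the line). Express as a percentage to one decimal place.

2 of the 6 families have income below 6620.
H = 2/6 = 33.3%.

33.3%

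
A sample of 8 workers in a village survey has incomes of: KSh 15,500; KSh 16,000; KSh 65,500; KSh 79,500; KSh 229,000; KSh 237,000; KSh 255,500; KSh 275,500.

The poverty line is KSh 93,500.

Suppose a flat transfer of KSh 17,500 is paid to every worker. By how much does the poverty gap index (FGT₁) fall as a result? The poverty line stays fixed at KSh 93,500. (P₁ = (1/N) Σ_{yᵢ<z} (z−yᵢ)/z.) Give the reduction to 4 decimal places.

Before: below the line — KSh 15,500, KSh 16,000, KSh 65,500, KSh 79,500; poverty gap index (FGT₁) = 0.264037.
After the KSh 17,500 transfer: below the line — KSh 33,000, KSh 33,500, KSh 83,000; poverty gap index (FGT₁) = 0.175134.
Reduction = 0.264037 − 0.175134 = 0.0889.

0.0889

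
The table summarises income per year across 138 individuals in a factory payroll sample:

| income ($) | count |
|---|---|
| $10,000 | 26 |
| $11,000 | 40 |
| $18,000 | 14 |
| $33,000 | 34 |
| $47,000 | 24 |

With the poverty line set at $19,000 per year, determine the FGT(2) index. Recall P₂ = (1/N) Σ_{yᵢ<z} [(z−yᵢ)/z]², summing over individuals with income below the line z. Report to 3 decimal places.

0.094

Poor units: 26×$10,000, 40×$11,000, 14×$18,000 (q = 80 of N = 138).
Relative gaps: (19000−10000)/19000 = 0.4737 (×26); (19000−11000)/19000 = 0.4211 (×40); (19000−18000)/19000 = 0.0526 (×14).
Squared: 0.2244 (×26); 0.1773 (×40); 0.0028 (×14).
Sum = 12.963989; P₂ = 12.963989 / 138 = 0.094.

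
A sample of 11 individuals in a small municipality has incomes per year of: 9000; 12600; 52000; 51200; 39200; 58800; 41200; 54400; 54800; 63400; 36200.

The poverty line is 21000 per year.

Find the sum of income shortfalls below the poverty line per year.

Incomes under z: 9000, 12600 (q = 2 of N = 11).
Individual gaps: 21000−9000 = 12000; 21000−12600 = 8400.
Aggregate gap = 20400.

20400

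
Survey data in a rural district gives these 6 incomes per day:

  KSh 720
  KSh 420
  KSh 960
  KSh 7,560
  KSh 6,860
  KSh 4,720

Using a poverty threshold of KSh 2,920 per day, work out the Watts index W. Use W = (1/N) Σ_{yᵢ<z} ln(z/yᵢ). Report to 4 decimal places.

Incomes under z: KSh 420, KSh 720, KSh 960 (q = 3 of N = 6).
Log shortfalls: ln(2920/420) = 1.9391; ln(2920/720) = 1.4001; ln(2920/960) = 1.1124.
W = 4.451577 / 6 = 0.7419.

0.7419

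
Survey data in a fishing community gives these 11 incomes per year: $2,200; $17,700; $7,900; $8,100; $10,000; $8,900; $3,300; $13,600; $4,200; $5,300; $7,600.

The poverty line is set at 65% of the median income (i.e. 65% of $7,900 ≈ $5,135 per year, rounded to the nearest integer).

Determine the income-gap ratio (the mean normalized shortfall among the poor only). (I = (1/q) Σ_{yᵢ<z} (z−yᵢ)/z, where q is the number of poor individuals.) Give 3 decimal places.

0.370

Incomes under z: $2,200, $3,300, $4,200 (q = 3 of N = 11).
Relative gaps: 0.5716, 0.3574, 0.1821; sum = 1.111003.
I averages over the q = 3 poor units only: 1.111003 / 3 = 0.370.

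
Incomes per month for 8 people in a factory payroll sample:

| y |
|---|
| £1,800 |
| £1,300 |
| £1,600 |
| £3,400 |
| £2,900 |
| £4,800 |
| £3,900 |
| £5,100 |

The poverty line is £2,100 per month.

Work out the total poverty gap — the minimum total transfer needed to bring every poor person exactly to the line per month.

Below the line: £1,300, £1,600, £1,800 (q = 3 of N = 8).
Individual gaps: 2100−1300 = 800; 2100−1600 = 500; 2100−1800 = 300.
Aggregate gap = £1,600.

£1,600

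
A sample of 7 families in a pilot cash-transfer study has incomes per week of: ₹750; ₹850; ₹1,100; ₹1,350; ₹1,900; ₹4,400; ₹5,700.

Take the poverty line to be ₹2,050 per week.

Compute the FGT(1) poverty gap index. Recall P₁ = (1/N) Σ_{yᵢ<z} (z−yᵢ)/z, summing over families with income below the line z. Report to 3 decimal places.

Poor units: ₹750, ₹850, ₹1,100, ₹1,350, ₹1,900 (q = 5 of N = 7).
Relative gaps: (2050−750)/2050 = 0.6341; (2050−850)/2050 = 0.5854; (2050−1100)/2050 = 0.4634; (2050−1350)/2050 = 0.3415; (2050−1900)/2050 = 0.0732.
Σ = 2.097561. Dividing by the full population N = 7 gives P₁ = 0.300.

0.300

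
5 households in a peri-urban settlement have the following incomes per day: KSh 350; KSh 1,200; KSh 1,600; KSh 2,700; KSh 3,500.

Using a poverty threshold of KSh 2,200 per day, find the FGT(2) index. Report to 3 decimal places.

Below the line: KSh 350, KSh 1,200, KSh 1,600 (q = 3 of N = 5).
Gap ratios (z−y)/z: (2200−350)/2200 = 0.8409; (2200−1200)/2200 = 0.4545; (2200−1600)/2200 = 0.2727.
Squared: 0.7071; 0.2066; 0.0744.
Sum = 0.988120; P₂ = 0.988120 / 5 = 0.198.

0.198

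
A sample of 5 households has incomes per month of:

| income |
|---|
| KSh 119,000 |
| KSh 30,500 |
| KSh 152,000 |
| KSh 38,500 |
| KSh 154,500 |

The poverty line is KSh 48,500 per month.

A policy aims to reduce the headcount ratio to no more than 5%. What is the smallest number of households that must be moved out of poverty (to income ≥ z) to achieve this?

2

2 of the 5 households are poor, so H = 2/5 = 0.400.
A headcount ratio of at most 5% allows at most ⌊0.05 × 5⌋ = 0 poor households.
So at least 2 − 0 = 2 must be lifted.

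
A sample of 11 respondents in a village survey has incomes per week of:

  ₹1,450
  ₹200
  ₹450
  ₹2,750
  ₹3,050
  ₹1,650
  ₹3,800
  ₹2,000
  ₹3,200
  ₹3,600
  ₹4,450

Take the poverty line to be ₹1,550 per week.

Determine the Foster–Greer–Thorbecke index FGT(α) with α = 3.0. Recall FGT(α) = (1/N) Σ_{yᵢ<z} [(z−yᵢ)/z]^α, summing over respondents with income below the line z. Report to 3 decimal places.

0.093

Below z: ₹200, ₹450, ₹1,450 (q = 3 of N = 11).
Gap ratios (z−y)/z: (1550−200)/1550 = 0.8710; (1550−450)/1550 = 0.7097; (1550−1450)/1550 = 0.0645.
Raised to α = 3.0: 0.66070; 0.35742; 0.00027.
Sum = 1.018395; FGT(3.0) = 1.018395 / 11 = 0.093.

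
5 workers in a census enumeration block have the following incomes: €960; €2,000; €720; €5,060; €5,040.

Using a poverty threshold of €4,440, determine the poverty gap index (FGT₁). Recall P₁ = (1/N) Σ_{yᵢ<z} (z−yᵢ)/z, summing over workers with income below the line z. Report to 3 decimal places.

0.434

Poor units: €720, €960, €2,000 (q = 3 of N = 5).
Normalized shortfalls: (4440−720)/4440 = 0.8378; (4440−960)/4440 = 0.7838; (4440−2000)/4440 = 0.5495.
Sum of shortfalls = 2.171171; P₁ averages over all N: 2.171171 / 5 = 0.434.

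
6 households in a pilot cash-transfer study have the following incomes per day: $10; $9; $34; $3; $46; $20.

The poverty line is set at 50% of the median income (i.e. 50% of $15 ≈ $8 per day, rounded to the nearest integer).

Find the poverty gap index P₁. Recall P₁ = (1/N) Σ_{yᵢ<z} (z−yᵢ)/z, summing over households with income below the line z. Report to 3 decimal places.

Below the line: $3 (q = 1 of N = 6).
Gap ratios (z−y)/z: (8−3)/8 = 0.6250.
Σ = 0.625000. Dividing by the full population N = 6 gives P₁ = 0.104.

0.104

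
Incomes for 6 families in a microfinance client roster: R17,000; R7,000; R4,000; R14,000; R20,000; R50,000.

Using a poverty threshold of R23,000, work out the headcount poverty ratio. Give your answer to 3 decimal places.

5 of the 6 families have income below R23,000.
H = 5/6 = 0.833.

0.833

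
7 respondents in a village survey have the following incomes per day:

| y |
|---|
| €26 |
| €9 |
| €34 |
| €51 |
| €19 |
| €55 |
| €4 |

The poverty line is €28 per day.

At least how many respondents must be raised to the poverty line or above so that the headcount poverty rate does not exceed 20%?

4 of the 7 respondents are poor, so H = 4/7 = 0.571.
A headcount ratio of at most 20% allows at most ⌊0.20 × 7⌋ = 1 poor respondents.
So at least 4 − 1 = 3 must be lifted.

3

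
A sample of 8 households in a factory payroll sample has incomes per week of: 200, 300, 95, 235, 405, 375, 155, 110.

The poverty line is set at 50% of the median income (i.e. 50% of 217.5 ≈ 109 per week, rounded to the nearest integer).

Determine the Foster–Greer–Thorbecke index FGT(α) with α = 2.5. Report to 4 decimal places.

Below the line: 95 (q = 1 of N = 8).
Shortfall ratios: (109−95)/109 = 0.1284.
Raised to α = 2.5: 0.00591.
Sum = 0.005912; FGT(2.5) = 0.005912 / 8 = 0.0007.

0.0007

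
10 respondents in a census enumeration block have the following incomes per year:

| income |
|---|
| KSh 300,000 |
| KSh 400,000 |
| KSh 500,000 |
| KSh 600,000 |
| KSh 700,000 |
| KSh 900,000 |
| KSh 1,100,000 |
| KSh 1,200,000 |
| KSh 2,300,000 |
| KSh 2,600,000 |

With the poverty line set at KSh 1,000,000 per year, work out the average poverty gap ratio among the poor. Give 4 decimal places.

Below z: KSh 300,000, KSh 400,000, KSh 500,000, KSh 600,000, KSh 700,000, KSh 900,000 (q = 6 of N = 10).
Relative gaps: 0.7000, 0.6000, 0.5000, 0.4000, 0.3000, 0.1000; sum = 2.600000.
I averages over the q = 6 poor units only: 2.600000 / 6 = 0.4333.

0.4333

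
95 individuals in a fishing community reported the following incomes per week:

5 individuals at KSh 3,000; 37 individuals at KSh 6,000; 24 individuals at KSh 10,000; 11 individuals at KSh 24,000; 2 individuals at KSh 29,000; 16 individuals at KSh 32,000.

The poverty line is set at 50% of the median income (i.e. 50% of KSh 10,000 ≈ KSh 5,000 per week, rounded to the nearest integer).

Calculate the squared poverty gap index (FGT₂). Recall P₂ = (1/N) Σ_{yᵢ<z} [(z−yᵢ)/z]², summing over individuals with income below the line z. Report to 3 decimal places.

0.008

Poor units: 5×KSh 3,000 (q = 5 of N = 95).
Relative gaps: (5000−3000)/5000 = 0.4000 (×5).
Squared: 0.1600 (×5).
Sum = 0.800000; P₂ = 0.800000 / 95 = 0.008.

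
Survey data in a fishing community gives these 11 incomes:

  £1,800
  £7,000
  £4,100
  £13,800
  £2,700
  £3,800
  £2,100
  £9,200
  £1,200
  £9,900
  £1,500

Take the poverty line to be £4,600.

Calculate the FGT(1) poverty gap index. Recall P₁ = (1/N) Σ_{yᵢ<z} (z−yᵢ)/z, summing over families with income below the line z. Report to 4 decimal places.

0.2964

Poor units: £1,200, £1,500, £1,800, £2,100, £2,700, £3,800, £4,100 (q = 7 of N = 11).
Shortfall ratios: (4600−1200)/4600 = 0.7391; (4600−1500)/4600 = 0.6739; (4600−1800)/4600 = 0.6087; (4600−2100)/4600 = 0.5435; (4600−2700)/4600 = 0.4130; (4600−3800)/4600 = 0.1739; (4600−4100)/4600 = 0.1087.
Σ = 3.260870. Dividing by the full population N = 11 gives P₁ = 0.2964.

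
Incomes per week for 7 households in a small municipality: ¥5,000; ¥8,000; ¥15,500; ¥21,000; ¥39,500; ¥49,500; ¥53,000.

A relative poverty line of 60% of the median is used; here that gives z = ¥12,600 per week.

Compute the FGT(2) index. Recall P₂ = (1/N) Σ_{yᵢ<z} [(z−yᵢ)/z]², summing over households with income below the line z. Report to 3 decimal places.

0.071

Below the line: ¥5,000, ¥8,000 (q = 2 of N = 7).
Gap ratios (z−y)/z: (12600−5000)/12600 = 0.6032; (12600−8000)/12600 = 0.3651.
Squared: 0.3638; 0.1333.
Sum = 0.497103; P₂ = 0.497103 / 7 = 0.071.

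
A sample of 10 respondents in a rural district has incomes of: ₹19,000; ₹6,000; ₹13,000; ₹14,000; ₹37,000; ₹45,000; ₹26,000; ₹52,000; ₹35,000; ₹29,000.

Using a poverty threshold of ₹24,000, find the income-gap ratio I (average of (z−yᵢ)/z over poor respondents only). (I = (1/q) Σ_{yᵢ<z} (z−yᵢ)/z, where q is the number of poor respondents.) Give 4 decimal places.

Below the line: ₹6,000, ₹13,000, ₹14,000, ₹19,000 (q = 4 of N = 10).
Shortfall ratios (z−y)/z: 0.7500, 0.4583, 0.4167, 0.2083; sum = 1.833333.
The income-gap ratio divides by q (the poor only): 1.833333 / 4 = 0.4583.

0.4583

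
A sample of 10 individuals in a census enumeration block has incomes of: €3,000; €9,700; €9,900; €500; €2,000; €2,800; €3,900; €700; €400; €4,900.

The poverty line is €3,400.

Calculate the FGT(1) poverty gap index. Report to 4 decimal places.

Incomes under z: €400, €500, €700, €2,000, €2,800, €3,000 (q = 6 of N = 10).
Relative gaps: (3400−400)/3400 = 0.8824; (3400−500)/3400 = 0.8529; (3400−700)/3400 = 0.7941; (3400−2000)/3400 = 0.4118; (3400−2800)/3400 = 0.1765; (3400−3000)/3400 = 0.1176.
Σ = 3.235294. Dividing by the full population N = 10 gives P₁ = 0.3235.

0.3235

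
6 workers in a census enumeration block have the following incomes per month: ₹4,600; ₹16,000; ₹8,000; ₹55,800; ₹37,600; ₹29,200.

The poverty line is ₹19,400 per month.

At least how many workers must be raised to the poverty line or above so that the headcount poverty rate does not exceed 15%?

3

3 of the 6 workers are poor, so H = 3/6 = 0.500.
A headcount ratio of at most 15% allows at most ⌊0.15 × 6⌋ = 0 poor workers.
So at least 3 − 0 = 3 must be lifted.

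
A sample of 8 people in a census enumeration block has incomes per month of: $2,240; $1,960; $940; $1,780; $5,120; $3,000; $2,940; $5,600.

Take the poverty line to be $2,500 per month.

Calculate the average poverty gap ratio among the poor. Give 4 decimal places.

0.3080

Below the line: $940, $1,780, $1,960, $2,240 (q = 4 of N = 8).
Shortfall ratios (z−y)/z: 0.6240, 0.2880, 0.2160, 0.1040; sum = 1.232000.
The income-gap ratio divides by q (the poor only): 1.232000 / 4 = 0.3080.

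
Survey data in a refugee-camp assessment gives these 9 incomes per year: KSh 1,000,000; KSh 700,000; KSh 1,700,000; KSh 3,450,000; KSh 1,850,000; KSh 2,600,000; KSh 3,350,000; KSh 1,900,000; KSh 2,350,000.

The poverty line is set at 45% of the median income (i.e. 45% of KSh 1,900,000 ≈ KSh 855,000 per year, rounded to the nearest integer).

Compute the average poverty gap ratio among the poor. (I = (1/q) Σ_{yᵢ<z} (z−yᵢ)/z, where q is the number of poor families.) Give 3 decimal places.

0.181

Below the line: KSh 700,000 (q = 1 of N = 9).
Relative gaps: 0.1813; sum = 0.181287.
The income-gap ratio divides by q (the poor only): 0.181287 / 1 = 0.181.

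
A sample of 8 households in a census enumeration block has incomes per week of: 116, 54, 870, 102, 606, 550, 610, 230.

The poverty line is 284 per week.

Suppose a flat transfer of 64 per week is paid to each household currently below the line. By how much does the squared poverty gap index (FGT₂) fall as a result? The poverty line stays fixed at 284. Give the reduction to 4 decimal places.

0.1005

Before: below the line — 54, 102, 116, 230; squared poverty gap index (FGT₂) = 0.181580.
After the 64 transfer: below the line — 118, 166, 180; squared poverty gap index (FGT₂) = 0.081048.
Reduction = 0.181580 − 0.081048 = 0.1005.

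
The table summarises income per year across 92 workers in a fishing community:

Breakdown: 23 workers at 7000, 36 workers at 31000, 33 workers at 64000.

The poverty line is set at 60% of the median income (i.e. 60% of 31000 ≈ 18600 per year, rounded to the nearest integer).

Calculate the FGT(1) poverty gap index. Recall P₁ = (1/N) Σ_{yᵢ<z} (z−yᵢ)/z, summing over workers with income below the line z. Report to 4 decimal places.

0.1559

Below the line: 23×7000 (q = 23 of N = 92).
Shortfall ratios: (18600−7000)/18600 = 0.6237 (×23).
Sum of shortfalls = 14.344086; P₁ averages over all N: 14.344086 / 92 = 0.1559.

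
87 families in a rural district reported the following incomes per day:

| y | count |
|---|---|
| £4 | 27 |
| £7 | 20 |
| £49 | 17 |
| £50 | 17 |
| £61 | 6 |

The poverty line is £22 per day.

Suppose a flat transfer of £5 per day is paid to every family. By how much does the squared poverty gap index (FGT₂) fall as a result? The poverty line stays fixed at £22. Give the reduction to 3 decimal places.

Before: below the line — 27×£4, 20×£7; squared poverty gap index (FGT₂) = 0.31462.
After the £5 transfer: below the line — 27×£9, 20×£12; squared poverty gap index (FGT₂) = 0.15586.
Reduction = 0.31462 − 0.15586 = 0.159.

0.159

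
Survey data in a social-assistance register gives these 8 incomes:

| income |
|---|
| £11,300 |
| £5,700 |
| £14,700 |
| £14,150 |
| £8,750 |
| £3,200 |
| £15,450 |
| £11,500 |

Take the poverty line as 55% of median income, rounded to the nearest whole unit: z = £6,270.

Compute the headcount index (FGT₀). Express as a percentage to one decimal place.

2 of the 8 workers have income below £6,270.
H = 2/8 = 25.0%.

25.0%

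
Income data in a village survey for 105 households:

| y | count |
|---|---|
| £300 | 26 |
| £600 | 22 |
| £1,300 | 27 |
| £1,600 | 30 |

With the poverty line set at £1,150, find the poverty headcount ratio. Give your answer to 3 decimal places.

48 of the 105 households have income below £1,150.
H = 48/105 = 0.457.

0.457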